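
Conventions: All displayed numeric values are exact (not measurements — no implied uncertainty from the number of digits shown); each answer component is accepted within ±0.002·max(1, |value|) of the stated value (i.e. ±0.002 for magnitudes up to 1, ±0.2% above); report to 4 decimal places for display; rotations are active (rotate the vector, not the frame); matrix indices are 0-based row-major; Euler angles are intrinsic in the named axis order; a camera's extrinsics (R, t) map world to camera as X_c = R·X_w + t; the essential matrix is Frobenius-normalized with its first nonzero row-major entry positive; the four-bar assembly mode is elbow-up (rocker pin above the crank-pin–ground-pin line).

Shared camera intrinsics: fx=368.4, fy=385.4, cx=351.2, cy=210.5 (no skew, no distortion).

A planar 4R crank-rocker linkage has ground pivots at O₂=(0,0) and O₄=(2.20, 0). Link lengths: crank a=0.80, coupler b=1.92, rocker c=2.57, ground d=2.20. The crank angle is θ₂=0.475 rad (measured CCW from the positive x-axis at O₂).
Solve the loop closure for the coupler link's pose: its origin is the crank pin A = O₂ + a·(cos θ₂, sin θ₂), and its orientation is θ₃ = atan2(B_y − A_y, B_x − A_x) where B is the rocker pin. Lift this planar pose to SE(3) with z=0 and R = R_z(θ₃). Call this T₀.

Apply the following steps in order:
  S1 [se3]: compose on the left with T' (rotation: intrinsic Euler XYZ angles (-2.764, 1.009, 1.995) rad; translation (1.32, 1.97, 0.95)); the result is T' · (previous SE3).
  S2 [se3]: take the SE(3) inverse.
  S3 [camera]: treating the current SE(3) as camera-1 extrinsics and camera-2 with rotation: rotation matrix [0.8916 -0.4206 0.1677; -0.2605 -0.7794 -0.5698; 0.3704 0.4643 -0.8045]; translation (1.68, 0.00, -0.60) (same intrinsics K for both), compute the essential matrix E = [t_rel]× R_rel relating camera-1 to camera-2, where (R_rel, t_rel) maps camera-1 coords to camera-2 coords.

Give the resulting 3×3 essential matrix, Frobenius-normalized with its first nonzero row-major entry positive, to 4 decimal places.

matrix = [0.2893 -0.1056 0.3731; 0.3803 -0.0055 0.3602; 0.3430 0.5656 -0.2326]

source (fourbar_fk): coupler pose = R=[0.1437 -0.9896 0.0000; 0.9896 0.1437 0.0000; 0.0000 0.0000 1.0000], t=(0.7114, 0.3659, 0.0000)
after S1 (compose_se3): R=[-0.5120 0.1472 0.8463; 0.5567 0.8071 0.1964; -0.6542 0.5717 -0.4952], t=(0.9864, 1.7027, 0.2738)
after S2 (invert_se3): R=[-0.5120 0.5567 -0.6542; 0.1472 0.8071 0.5717; 0.8463 0.1964 -0.4952], t=(-0.2638, -1.6760, -1.0336)
after S3 (essential): [0.2893 -0.1056 0.3731; 0.3803 -0.0055 0.3602; 0.3430 0.5656 -0.2326]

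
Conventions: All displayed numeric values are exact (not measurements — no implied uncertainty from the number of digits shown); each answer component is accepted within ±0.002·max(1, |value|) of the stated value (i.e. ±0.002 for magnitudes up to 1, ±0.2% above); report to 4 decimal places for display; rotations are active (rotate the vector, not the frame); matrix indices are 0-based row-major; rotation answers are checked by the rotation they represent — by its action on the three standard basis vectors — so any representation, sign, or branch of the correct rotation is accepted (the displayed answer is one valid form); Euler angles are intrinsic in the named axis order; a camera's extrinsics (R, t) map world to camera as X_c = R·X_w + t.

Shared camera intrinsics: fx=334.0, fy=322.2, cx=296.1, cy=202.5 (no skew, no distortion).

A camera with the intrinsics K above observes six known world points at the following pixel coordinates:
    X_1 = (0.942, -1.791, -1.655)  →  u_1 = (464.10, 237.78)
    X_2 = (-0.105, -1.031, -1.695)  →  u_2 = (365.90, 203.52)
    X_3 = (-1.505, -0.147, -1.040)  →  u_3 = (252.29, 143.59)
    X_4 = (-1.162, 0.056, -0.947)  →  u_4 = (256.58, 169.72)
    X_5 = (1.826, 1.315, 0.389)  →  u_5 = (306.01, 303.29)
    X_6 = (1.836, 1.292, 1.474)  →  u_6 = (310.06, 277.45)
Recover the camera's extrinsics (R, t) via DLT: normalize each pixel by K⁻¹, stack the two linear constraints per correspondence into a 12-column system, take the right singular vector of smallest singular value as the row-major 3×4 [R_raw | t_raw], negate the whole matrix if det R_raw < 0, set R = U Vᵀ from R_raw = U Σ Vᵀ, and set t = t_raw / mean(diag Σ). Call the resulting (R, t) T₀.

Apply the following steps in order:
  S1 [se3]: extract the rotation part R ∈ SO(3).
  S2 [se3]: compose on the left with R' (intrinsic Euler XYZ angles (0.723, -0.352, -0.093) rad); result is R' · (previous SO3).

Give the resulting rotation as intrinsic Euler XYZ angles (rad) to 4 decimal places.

rotation (euler_xyz) = (1.0365, -0.2683, 0.9869)

source (pnp_recover): camera pose = R=[0.5634 -0.8208 0.0947; 0.8044 0.5186 -0.2898; 0.1888 0.2395 0.9524], t=(0.2199, 0.1402, 5.9296)
after S1 (rot_of_se3): [0.5634 -0.8208 0.0947; 0.8044 0.5186 -0.2898; 0.1888 0.2395 0.9524]
after S2 (compose_so3): [0.5316 -0.8045 -0.2651; 0.2991 0.4711 -0.8299; 0.7925 0.3618 0.4910]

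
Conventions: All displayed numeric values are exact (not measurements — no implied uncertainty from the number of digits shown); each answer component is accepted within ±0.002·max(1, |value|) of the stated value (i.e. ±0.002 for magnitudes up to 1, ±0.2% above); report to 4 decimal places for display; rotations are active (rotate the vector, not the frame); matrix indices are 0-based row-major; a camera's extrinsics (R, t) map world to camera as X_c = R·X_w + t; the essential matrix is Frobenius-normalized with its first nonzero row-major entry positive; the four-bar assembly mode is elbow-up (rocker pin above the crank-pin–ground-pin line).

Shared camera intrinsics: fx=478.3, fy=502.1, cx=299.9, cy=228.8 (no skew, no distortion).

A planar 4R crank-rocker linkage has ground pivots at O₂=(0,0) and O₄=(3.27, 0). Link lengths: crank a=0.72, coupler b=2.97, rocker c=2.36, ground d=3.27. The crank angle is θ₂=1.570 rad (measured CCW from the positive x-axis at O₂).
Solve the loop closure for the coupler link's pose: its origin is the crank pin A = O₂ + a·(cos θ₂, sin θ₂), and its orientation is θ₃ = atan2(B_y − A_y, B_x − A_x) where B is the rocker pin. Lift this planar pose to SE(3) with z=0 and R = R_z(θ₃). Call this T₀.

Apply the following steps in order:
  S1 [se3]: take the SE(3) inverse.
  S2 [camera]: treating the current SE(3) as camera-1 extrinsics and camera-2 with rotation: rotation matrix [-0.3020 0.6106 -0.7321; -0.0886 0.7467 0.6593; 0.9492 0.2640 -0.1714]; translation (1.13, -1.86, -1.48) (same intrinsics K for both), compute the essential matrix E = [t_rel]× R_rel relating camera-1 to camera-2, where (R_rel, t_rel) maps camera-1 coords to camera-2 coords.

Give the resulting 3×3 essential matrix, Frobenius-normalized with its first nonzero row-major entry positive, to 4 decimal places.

matrix = [0.2507 -0.3590 -0.3141; 0.4555 0.1357 -0.3539; -0.1621 -0.5761 -0.0194]

source (fourbar_fk): coupler pose = R=[0.8577 -0.5141 0.0000; 0.5141 0.8577 0.0000; 0.0000 0.0000 1.0000], t=(0.0006, 0.7200, 0.0000)
after S1 (invert_se3): R=[0.8577 0.5141 0.0000; -0.5141 0.8577 0.0000; 0.0000 0.0000 1.0000], t=(-0.3706, -0.6173, 0.0000)
after S2 (essential): [0.2507 -0.3590 -0.3141; 0.4555 0.1357 -0.3539; -0.1621 -0.5761 -0.0194]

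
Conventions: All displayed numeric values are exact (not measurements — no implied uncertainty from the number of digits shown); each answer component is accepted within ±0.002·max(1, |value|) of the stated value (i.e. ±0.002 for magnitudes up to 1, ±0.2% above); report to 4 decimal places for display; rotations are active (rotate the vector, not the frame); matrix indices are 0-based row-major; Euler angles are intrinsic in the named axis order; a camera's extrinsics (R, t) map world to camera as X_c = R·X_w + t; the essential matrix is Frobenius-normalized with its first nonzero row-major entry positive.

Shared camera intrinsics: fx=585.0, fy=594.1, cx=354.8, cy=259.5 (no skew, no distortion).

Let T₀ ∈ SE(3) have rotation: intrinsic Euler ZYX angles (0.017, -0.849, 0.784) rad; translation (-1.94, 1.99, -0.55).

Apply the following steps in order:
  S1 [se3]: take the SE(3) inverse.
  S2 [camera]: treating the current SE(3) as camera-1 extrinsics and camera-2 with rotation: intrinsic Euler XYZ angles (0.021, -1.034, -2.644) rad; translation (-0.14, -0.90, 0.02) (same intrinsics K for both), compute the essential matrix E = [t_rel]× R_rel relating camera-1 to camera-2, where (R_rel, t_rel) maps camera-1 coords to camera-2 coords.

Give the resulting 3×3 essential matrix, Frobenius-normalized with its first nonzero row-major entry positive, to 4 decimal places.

matrix = [0.1910 -0.1980 -0.5303; -0.3766 -0.3447 -0.2887; -0.4931 -0.1367 0.1932]

after S1 (invert_se3): R=[0.6606 0.0112 0.7506; -0.5420 0.6990 0.4666; -0.5194 -0.7151 0.4679], t=(1.6721, -2.1858, 0.6726)
after S2 (essential): [0.1910 -0.1980 -0.5303; -0.3766 -0.3447 -0.2887; -0.4931 -0.1367 0.1932]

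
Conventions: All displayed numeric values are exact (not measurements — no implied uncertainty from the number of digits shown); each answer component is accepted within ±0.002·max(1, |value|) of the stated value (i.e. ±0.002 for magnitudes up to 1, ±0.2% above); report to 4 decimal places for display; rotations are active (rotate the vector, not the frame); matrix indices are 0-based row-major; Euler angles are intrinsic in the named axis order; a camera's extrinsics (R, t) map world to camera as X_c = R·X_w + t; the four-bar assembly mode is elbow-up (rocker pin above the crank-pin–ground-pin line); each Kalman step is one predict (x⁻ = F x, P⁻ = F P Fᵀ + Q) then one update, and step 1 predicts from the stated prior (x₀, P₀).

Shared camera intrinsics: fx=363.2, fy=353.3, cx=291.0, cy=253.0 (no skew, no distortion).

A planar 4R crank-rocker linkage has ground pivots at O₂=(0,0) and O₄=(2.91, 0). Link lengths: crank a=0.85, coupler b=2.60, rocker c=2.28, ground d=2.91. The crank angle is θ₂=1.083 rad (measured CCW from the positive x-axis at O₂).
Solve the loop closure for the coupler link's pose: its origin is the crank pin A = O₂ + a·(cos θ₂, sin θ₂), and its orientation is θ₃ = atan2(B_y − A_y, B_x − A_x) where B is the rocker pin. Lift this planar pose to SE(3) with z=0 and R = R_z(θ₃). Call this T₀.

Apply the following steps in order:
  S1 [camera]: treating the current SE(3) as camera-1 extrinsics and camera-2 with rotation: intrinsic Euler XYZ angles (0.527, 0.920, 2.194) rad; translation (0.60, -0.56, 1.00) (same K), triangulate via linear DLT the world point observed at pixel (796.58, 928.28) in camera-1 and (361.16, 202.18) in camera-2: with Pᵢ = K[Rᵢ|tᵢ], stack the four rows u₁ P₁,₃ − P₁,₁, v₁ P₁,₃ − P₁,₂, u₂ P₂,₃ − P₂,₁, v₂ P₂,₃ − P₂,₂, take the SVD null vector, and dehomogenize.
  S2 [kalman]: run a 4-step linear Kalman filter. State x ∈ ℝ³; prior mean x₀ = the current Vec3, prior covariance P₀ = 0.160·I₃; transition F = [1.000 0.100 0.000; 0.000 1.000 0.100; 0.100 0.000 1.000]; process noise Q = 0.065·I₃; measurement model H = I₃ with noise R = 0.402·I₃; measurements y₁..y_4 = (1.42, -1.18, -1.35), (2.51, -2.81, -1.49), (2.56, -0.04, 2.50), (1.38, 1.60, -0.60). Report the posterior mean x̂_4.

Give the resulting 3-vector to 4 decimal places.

result = (1.8312, 0.1185, 0.5523)

source (fourbar_fk): coupler pose = R=[0.8178 -0.5755 0.0000; 0.5755 0.8178 0.0000; 0.0000 0.0000 1.0000], t=(0.3984, 0.7509, 0.0000)
after S1 (triangulate): (1.8480, 0.5023, 1.1642)
after S2 (kf_track): (1.8312, 0.1185, 0.5523)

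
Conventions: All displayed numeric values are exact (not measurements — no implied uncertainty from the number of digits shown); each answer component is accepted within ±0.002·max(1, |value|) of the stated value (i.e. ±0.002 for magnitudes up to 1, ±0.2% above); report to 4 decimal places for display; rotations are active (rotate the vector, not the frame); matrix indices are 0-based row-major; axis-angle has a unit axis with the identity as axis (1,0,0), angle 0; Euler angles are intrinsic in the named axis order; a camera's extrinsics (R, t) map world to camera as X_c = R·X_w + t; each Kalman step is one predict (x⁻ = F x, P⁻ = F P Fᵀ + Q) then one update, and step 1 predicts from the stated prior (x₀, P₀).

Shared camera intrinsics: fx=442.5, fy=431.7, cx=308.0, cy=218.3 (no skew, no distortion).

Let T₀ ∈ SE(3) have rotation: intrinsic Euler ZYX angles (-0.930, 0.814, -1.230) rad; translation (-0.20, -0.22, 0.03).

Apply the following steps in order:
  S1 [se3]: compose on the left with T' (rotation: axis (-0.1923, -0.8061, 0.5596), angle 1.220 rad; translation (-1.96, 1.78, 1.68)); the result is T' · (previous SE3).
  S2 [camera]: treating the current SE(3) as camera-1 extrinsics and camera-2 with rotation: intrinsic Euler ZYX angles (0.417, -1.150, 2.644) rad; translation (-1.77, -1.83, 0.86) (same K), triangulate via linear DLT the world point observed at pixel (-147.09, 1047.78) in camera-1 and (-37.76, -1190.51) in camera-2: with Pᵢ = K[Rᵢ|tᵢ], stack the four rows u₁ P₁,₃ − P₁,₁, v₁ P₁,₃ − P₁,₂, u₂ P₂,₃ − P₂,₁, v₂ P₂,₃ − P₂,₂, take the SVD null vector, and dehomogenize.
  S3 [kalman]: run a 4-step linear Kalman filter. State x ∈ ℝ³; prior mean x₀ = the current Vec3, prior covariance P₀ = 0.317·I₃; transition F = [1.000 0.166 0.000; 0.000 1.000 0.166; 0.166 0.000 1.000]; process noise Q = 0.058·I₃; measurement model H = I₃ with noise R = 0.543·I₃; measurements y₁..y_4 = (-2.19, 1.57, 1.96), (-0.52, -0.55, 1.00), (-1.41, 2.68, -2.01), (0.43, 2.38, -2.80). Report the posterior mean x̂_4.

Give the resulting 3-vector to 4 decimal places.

after S1 (compose_se3): R=[0.9860 0.1660 -0.0147; -0.0825 0.5628 0.8225; 0.1448 -0.8098 0.5686], t=(-1.9652, 1.4816, 1.6641)
after S2 (triangulate): (0.2505, 0.9938, 1.1089)
after S3 (kf_track): (-0.3521, 1.5665, -0.7668)

result = (-0.3521, 1.5665, -0.7668)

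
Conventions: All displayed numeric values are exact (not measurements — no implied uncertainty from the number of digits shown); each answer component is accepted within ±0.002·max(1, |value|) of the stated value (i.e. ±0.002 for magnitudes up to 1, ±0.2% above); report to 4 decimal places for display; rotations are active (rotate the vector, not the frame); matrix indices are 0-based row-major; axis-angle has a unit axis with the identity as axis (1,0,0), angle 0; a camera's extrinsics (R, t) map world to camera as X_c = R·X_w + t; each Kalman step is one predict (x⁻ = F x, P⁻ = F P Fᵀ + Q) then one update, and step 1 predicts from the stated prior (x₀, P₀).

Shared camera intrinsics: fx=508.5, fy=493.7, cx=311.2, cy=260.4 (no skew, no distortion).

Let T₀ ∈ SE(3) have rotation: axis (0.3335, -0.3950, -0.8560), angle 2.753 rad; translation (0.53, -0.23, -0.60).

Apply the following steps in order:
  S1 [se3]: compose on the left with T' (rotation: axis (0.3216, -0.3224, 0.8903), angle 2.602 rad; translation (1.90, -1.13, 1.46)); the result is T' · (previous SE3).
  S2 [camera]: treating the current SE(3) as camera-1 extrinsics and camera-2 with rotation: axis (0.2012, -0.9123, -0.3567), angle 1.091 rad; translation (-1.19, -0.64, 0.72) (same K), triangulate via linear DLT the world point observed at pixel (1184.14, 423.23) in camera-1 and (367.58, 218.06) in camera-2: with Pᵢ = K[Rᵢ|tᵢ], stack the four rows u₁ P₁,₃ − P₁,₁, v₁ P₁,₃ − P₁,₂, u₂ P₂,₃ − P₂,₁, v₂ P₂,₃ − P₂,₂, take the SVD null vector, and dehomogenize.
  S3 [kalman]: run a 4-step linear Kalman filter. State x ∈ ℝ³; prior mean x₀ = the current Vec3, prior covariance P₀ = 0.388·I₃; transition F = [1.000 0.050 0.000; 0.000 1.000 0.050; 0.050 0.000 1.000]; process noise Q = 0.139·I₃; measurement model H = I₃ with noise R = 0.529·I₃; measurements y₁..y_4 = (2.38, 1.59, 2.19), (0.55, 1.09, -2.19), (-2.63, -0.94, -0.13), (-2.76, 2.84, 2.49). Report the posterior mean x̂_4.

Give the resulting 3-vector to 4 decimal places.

after S1 (compose_se3): R=[0.7027 0.6440 0.3023; 0.4753 -0.1088 -0.8731; -0.5294 0.7572 -0.3826], t=(1.4769, -0.4176, 1.5455)
after S2 (triangulate): (1.5157, 1.2005, -0.4991)
after S3 (kf_track): (-1.1930, 1.3131, 0.8033)

result = (-1.1930, 1.3131, 0.8033)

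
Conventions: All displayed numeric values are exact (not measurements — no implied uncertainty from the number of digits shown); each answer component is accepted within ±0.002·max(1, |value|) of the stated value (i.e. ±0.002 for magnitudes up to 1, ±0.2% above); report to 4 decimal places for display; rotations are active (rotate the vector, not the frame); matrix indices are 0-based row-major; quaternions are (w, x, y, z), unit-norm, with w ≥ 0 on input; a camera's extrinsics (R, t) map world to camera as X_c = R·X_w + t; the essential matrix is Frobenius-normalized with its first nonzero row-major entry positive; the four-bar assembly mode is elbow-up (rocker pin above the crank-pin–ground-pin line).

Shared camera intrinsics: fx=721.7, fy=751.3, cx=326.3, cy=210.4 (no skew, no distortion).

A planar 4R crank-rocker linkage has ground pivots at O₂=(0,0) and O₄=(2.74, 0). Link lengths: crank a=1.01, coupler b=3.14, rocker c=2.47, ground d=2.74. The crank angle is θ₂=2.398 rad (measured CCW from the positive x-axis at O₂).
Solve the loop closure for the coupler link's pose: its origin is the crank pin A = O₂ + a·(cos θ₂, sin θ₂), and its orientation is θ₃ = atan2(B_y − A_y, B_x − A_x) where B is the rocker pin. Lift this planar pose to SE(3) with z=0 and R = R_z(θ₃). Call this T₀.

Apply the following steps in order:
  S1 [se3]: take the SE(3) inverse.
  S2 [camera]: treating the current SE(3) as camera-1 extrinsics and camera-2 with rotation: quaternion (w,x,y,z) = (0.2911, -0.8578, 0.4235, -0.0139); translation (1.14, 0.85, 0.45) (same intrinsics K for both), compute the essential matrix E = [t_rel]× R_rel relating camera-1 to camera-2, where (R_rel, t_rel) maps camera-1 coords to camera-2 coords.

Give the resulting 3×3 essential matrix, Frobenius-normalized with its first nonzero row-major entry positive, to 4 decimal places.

matrix = [0.1638 0.2130 0.6449; -0.0781 0.1247 -0.1358; 0.2090 -0.6411 0.1303]

source (fourbar_fk): coupler pose = R=[0.8510 -0.5252 0.0000; 0.5252 0.8510 0.0000; 0.0000 0.0000 1.0000], t=(-0.7434, 0.6837, 0.0000)
after S1 (invert_se3): R=[0.8510 0.5252 0.0000; -0.5252 0.8510 0.0000; 0.0000 0.0000 1.0000], t=(0.2735, -0.9723, 0.0000)
after S2 (essential): [0.1638 0.2130 0.6449; -0.0781 0.1247 -0.1358; 0.2090 -0.6411 0.1303]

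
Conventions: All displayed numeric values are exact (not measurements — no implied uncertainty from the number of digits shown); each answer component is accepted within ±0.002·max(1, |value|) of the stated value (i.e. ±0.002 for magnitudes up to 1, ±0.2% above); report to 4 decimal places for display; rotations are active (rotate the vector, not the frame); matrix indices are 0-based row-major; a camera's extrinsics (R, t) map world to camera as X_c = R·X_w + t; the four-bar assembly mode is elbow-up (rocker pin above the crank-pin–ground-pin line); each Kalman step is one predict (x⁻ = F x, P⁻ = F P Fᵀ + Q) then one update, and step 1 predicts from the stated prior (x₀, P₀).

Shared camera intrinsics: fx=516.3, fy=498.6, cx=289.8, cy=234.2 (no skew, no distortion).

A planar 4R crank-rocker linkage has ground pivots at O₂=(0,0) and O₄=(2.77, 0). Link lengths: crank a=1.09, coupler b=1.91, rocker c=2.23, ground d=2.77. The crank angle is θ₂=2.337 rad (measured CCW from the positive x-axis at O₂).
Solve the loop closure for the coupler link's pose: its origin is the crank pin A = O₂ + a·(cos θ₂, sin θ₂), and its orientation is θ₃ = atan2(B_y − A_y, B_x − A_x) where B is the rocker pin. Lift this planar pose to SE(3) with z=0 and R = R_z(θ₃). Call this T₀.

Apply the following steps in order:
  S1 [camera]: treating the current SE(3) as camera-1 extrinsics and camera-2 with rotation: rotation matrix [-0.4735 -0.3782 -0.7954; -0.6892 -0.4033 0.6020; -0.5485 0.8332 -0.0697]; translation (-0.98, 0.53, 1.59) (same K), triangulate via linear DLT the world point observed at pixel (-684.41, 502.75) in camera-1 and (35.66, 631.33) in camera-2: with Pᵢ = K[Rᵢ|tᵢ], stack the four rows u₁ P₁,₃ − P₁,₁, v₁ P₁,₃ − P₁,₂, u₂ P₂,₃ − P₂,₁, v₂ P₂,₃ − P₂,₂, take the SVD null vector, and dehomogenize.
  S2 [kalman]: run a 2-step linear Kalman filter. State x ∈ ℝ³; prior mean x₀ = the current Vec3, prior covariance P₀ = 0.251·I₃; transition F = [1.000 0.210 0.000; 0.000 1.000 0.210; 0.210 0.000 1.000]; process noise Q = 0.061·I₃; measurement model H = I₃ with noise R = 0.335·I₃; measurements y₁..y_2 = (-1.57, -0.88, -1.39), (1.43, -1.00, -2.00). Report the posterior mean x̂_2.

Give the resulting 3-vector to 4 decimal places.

source (fourbar_fk): coupler pose = R=[0.9440 -0.3301 0.0000; 0.3301 0.9440 0.0000; 0.0000 0.0000 1.0000], t=(-0.7558, 0.7854, 0.0000)
after S1 (triangulate): (-1.8262, 0.6181, 1.4222)
after S2 (kf_track): (-0.6079, -0.3681, -1.0432)

result = (-0.6079, -0.3681, -1.0432)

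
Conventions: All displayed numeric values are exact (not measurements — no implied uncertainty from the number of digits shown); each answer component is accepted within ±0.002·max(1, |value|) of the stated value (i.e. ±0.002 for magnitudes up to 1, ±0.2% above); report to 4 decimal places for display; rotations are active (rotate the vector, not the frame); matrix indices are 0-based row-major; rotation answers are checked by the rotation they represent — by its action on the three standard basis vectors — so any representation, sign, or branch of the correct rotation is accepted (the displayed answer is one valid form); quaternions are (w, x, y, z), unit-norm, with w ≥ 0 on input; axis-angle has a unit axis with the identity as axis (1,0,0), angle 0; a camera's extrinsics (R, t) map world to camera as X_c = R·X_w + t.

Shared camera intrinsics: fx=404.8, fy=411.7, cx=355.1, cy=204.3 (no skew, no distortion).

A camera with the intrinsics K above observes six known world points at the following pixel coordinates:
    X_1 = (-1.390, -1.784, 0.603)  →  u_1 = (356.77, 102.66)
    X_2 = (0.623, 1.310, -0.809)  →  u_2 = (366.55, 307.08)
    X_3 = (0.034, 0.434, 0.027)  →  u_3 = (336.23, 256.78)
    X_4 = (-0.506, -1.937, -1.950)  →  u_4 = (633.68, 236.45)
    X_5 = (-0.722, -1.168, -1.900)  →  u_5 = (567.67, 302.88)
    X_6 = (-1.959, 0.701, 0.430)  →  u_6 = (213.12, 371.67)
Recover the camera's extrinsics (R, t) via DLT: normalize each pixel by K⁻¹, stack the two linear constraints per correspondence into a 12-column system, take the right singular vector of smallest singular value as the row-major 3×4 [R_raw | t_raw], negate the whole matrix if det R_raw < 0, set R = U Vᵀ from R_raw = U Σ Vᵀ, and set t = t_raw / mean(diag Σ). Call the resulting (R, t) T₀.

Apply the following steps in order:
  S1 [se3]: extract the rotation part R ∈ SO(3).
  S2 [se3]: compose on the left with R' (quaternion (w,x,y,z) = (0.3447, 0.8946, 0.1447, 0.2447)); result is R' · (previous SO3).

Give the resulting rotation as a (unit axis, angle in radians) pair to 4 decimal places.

rotation (axis_angle) = ((-0.9097, 0.0454, 0.4127), 3.1191)

source (pnp_recover): camera pose = R=[0.2638 -0.4971 -0.8266; -0.4049 0.7208 -0.5626; 0.8755 0.4832 -0.0111], t=(-0.0100, 0.3700, 4.8900)
after S1 (rot_of_se3): [0.2638 -0.4971 -0.8266; -0.4049 0.7208 -0.5626; 0.8755 0.4832 -0.0111]
after S2 (compose_so3): [0.6553 -0.0920 -0.7497; -0.0734 -0.9956 0.0579; -0.7518 0.0171 -0.6592]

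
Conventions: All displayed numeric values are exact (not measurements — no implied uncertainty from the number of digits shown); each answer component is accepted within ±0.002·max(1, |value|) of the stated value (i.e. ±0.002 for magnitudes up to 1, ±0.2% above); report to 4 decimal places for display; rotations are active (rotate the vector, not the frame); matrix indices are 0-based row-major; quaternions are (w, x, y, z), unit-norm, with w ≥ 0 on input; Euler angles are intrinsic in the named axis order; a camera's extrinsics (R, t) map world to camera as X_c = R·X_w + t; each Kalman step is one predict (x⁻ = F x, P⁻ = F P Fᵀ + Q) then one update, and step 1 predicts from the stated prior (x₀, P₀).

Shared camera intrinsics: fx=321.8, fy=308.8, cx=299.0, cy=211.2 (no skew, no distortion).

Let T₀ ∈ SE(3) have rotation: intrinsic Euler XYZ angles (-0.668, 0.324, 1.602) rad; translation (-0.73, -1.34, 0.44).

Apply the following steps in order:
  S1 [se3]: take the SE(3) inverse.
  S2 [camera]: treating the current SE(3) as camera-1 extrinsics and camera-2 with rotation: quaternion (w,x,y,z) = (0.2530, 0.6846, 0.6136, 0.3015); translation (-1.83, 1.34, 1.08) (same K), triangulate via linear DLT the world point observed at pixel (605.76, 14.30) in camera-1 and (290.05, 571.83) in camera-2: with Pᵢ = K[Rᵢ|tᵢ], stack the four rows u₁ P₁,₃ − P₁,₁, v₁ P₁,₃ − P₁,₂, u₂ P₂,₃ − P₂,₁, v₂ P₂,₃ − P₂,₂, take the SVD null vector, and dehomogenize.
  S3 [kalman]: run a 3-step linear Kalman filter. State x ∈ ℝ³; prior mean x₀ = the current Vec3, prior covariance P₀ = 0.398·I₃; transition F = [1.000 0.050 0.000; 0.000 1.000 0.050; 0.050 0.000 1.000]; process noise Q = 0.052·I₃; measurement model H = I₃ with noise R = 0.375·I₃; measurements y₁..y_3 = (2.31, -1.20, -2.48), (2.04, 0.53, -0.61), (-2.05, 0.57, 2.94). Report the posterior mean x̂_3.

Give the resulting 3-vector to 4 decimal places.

result = (0.6582, 0.3753, 0.4885)

after S1 (invert_se3): R=[-0.0296 0.7908 -0.6113; -0.9475 0.1726 0.2691; 0.3184 0.5872 0.7442], t=(1.3071, -0.5788, 0.6918)
after S2 (triangulate): (1.6763, 1.9722, 0.4127)
after S3 (kf_track): (0.6582, 0.3753, 0.4885)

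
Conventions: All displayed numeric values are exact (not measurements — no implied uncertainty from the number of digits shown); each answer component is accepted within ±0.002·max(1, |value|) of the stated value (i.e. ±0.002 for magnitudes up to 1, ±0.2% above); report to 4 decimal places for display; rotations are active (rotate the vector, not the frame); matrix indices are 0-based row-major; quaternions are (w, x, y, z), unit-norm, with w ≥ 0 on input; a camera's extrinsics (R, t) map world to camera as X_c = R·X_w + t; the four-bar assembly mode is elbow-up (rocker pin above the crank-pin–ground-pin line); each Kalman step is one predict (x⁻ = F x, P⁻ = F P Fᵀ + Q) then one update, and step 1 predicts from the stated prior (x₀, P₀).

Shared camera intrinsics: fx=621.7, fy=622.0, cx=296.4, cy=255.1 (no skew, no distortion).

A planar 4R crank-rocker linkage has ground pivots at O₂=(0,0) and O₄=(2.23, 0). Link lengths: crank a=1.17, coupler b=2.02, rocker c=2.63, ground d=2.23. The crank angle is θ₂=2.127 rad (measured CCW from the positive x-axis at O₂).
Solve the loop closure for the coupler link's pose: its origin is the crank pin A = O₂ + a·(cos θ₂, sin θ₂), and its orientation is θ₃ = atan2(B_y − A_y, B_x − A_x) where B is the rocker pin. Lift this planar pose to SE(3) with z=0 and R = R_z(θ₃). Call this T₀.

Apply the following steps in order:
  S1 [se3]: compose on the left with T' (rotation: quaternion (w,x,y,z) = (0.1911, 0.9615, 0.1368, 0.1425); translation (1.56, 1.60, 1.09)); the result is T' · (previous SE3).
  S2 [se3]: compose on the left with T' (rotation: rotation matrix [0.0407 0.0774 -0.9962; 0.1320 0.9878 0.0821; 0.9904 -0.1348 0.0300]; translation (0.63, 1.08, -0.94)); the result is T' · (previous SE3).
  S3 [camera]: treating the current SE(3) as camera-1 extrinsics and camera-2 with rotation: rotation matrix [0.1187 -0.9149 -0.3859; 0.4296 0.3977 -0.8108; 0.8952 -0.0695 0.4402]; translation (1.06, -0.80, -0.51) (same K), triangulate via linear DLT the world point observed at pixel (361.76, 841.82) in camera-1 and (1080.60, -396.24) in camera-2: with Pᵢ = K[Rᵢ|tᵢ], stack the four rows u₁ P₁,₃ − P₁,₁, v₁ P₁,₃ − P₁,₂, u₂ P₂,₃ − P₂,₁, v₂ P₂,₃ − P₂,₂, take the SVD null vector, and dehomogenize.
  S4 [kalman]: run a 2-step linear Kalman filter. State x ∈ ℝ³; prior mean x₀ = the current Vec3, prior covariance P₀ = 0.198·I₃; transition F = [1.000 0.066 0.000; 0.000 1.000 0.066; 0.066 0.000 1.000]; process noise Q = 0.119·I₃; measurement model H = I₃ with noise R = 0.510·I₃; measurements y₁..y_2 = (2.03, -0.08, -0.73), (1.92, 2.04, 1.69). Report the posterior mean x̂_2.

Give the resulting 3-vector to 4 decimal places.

result = (1.8376, 0.1985, 1.1776)

source (fourbar_fk): coupler pose = R=[0.7677 -0.6408 0.0000; 0.6408 0.7677 0.0000; 0.0000 0.0000 1.0000], t=(-0.6177, 0.9936, 0.0000)
after S1 (compose_se3): R=[0.8415 -0.4306 0.3263; -0.3262 -0.8864 -0.3285; 0.4307 0.1700 -0.8864], t=(1.1978, 0.5200, 1.3569)
after S2 (compose_se3): R=[-0.4200 -0.2554 0.8708; -0.1758 -0.9185 -0.3542; 0.8903 -0.3019 0.3409], t=(-0.6327, 1.8632, 0.2169)
after S3 (triangulate): (1.7280, -1.6511, 1.4057)
after S4 (kf_track): (1.8376, 0.1985, 1.1776)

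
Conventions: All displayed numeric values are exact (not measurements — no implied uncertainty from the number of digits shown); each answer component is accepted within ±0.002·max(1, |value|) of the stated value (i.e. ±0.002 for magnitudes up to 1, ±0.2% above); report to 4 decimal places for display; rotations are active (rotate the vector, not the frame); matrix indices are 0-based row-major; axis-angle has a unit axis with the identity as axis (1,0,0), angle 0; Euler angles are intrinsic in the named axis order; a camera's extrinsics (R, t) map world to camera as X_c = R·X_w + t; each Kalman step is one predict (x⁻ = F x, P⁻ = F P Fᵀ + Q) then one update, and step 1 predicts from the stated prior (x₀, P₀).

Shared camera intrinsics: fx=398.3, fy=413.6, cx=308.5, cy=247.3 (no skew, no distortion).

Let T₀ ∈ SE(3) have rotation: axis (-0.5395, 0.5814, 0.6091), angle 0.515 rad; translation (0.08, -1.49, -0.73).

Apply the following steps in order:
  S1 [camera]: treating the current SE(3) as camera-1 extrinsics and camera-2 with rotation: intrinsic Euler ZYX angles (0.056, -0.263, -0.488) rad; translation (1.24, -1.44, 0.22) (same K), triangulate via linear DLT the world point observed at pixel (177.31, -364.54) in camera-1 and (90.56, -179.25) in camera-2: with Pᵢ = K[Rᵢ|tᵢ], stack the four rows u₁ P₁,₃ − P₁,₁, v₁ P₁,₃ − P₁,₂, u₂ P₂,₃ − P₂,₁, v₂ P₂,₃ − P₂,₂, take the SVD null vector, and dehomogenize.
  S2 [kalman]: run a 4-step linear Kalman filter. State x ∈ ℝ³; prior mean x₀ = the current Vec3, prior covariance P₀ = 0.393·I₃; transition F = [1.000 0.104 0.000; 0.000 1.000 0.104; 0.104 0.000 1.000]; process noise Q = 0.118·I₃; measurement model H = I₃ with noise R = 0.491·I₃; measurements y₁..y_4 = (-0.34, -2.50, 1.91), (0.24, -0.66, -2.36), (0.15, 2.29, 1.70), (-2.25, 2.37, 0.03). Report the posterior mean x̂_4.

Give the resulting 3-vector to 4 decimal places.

result = (-1.0374, 1.0416, 0.4471)

after S1 (triangulate): (-1.8138, -1.4946, 1.8188)
after S2 (kf_track): (-1.0374, 1.0416, 0.4471)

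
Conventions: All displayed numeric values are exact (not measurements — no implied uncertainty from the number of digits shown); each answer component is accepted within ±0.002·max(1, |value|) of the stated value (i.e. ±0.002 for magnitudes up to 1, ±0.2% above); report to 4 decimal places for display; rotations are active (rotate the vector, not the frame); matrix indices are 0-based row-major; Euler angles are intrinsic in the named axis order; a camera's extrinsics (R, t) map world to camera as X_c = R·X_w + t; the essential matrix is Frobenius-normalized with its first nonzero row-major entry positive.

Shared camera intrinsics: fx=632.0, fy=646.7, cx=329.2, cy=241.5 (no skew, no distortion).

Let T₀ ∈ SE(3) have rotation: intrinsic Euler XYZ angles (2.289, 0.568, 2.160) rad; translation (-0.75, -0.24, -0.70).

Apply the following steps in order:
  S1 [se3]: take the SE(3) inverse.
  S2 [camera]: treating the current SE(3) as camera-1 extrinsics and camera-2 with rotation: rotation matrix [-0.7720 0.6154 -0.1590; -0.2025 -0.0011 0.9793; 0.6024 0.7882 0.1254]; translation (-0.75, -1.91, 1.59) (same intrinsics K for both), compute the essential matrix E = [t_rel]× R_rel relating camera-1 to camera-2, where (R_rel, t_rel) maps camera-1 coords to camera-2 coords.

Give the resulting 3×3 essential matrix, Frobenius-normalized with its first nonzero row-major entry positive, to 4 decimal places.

after S1 (invert_se3): R=[-0.4684 -0.7722 0.4293; -0.7008 0.0289 -0.7127; 0.5379 -0.6348 -0.5547], t=(-0.2361, -1.0176, -0.1372)
after S2 (essential): [0.4355 0.4553 0.3161; -0.0898 0.1299 -0.1820; -0.1500 0.4782 -0.4404]

matrix = [0.4355 0.4553 0.3161; -0.0898 0.1299 -0.1820; -0.1500 0.4782 -0.4404]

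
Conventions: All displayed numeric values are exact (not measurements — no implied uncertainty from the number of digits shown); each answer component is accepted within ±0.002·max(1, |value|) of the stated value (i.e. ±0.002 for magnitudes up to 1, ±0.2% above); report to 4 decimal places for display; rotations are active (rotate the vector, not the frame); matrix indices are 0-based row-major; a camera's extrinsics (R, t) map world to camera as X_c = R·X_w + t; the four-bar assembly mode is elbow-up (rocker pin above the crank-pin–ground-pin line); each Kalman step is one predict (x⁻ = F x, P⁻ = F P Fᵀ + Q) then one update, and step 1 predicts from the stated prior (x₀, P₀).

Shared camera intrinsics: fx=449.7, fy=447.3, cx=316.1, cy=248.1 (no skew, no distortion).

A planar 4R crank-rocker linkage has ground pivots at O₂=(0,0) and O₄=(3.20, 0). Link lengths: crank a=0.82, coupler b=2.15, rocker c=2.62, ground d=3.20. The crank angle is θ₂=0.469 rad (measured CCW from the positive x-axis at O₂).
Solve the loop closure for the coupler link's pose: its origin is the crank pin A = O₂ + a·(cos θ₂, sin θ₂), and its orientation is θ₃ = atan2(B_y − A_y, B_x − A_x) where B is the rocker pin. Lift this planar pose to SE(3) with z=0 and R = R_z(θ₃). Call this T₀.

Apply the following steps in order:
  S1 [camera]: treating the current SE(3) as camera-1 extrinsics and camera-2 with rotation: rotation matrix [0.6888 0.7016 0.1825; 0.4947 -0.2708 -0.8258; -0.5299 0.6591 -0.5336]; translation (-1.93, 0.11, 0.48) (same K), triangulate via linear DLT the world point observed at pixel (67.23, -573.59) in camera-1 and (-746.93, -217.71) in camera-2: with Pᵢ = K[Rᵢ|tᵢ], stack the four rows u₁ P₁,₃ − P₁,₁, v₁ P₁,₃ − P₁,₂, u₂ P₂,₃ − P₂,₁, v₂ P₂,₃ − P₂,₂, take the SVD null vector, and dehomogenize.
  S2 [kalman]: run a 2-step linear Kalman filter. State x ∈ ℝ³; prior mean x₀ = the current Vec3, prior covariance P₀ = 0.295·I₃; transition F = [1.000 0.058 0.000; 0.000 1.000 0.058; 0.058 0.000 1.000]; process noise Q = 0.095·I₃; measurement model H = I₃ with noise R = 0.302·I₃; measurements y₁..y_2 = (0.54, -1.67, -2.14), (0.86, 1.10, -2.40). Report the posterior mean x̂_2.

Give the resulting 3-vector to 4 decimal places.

result = (0.1163, 0.0327, -1.6280)

source (fourbar_fk): coupler pose = R=[0.5054 -0.8629 0.0000; 0.8629 0.5054 0.0000; 0.0000 0.0000 1.0000], t=(0.7315, 0.3706, 0.0000)
after S1 (triangulate): (-1.7528, 0.1868, 0.5702)
after S2 (kf_track): (0.1163, 0.0327, -1.6280)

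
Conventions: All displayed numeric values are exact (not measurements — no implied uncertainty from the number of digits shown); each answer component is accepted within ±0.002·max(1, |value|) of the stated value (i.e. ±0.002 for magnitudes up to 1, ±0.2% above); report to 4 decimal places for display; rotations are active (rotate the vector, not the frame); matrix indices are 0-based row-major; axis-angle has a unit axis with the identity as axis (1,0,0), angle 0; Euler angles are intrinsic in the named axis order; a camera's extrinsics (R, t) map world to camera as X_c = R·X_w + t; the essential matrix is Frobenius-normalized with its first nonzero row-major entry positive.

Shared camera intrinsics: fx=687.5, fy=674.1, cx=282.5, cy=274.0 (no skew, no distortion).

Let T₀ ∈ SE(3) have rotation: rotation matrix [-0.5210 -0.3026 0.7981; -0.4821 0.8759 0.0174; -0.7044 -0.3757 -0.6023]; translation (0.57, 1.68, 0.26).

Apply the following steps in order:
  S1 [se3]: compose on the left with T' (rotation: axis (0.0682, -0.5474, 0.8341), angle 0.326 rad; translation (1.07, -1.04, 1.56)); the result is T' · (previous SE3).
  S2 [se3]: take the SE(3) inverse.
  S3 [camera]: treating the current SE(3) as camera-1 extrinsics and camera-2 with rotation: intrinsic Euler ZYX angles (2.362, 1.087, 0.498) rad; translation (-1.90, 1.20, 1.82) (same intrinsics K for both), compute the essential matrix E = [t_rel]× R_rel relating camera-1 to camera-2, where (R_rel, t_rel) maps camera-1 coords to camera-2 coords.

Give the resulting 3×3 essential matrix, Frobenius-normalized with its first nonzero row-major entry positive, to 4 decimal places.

matrix = [0.0497 0.3815 -0.3377; 0.0872 0.0748 -0.5403; -0.0549 0.5906 0.2847]

after S1 (compose_se3): R=[-0.2426 -0.4577 0.8554; -0.5701 0.7806 0.2560; -0.7849 -0.4256 -0.4503], t=(1.1132, 0.7172, 1.9138)
after S2 (invert_se3): R=[-0.2426 -0.5701 -0.7849; -0.4577 0.7806 -0.4256; 0.8554 0.2560 -0.4503], t=(2.1811, 0.7641, -0.2740)
after S3 (essential): [0.0497 0.3815 -0.3377; 0.0872 0.0748 -0.5403; -0.0549 0.5906 0.2847]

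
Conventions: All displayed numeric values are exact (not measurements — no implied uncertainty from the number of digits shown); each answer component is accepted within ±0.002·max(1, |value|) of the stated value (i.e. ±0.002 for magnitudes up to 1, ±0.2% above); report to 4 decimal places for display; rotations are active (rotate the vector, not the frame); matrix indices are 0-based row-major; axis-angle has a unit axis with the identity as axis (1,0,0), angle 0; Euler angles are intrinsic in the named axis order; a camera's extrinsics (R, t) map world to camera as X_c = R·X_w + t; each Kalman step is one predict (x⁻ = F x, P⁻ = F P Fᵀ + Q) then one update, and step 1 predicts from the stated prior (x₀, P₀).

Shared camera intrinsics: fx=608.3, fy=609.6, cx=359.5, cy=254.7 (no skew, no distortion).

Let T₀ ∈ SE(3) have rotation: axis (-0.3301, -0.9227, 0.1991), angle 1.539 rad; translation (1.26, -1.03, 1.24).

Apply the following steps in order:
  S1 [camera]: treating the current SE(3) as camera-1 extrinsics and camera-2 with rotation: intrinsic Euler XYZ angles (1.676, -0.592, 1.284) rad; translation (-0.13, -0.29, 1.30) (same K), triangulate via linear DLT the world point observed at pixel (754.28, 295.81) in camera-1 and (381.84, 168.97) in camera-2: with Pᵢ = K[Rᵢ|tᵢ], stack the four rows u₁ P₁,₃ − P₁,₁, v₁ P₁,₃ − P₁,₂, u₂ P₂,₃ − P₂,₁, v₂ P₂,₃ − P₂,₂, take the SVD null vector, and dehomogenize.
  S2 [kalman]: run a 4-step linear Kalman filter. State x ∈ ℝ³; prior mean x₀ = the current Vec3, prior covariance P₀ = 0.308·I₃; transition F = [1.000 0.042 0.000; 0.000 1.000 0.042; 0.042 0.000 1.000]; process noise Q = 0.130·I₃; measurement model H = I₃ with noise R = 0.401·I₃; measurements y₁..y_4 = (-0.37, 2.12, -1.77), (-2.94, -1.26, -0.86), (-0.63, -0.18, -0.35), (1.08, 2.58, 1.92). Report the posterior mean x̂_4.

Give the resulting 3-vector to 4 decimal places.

after S1 (triangulate): (1.8728, 0.3621, -0.1717)
after S2 (kf_track): (0.0549, 1.1017, 0.4488)

result = (0.0549, 1.1017, 0.4488)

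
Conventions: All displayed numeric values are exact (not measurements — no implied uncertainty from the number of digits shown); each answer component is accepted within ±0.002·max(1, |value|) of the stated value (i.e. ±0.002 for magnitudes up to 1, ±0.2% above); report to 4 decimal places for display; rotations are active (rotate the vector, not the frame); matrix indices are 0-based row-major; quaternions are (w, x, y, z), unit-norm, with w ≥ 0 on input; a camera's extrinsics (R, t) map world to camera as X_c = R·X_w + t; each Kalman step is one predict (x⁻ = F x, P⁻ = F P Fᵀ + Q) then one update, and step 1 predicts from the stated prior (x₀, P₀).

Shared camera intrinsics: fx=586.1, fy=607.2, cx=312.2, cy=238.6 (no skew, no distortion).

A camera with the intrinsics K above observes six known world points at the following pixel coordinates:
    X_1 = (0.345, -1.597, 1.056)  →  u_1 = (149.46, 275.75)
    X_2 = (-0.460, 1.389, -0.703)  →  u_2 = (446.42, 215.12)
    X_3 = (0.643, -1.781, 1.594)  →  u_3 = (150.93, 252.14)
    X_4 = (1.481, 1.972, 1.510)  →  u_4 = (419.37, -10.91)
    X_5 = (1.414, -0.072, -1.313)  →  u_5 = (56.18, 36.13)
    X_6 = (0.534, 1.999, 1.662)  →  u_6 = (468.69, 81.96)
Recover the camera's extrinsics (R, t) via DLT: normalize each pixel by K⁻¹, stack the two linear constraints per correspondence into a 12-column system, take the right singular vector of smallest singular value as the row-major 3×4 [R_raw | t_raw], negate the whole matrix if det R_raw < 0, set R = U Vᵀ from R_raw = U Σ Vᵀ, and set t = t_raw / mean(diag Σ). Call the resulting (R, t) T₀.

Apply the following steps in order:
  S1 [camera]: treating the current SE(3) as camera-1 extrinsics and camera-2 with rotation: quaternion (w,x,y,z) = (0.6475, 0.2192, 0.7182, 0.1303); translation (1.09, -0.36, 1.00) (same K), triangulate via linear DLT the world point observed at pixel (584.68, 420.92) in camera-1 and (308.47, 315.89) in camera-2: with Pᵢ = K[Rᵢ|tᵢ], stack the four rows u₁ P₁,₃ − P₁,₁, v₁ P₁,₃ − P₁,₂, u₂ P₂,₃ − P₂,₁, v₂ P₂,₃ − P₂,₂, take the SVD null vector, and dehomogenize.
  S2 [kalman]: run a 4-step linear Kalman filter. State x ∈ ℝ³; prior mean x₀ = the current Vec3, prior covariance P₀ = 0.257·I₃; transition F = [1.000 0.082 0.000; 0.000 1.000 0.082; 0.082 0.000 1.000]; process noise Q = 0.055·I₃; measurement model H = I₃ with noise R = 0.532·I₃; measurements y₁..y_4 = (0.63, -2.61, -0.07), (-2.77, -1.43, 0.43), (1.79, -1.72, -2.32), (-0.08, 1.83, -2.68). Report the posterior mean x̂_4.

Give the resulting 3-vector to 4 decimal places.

result = (-0.3964, -0.1976, -1.5786)

source (pnp_recover): camera pose = R=[-0.4453 0.8546 0.2673; -0.8931 -0.4452 -0.0645; 0.0639 -0.2674 0.9615], t=(-0.4200, 0.0300, 4.5000)
after S1 (triangulate): (-1.5105, 1.5658, -1.4571)
after S2 (kf_track): (-0.3964, -0.1976, -1.5786)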